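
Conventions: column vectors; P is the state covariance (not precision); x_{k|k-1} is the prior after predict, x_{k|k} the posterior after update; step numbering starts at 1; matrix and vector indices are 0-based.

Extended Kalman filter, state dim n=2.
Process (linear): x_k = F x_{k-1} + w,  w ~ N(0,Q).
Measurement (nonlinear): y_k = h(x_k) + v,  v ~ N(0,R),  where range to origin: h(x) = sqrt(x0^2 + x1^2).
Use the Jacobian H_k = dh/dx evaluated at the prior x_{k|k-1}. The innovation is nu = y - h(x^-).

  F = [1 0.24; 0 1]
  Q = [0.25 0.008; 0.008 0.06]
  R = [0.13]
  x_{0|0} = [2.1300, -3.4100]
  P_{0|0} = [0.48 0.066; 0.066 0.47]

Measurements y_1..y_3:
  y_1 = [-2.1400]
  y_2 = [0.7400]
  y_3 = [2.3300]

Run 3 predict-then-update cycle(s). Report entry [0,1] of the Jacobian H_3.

H_jac[0,1] = 0.9262

step 1: x^-=[1.3116, -3.4100]  P^-=[0.7888 0.1868; 0.1868 0.5300]  H_jac=[0.3590 -0.9333]  S=[0.5682]  K=[0.1915; -0.7526]  nu=[-5.7935]  x^+=[0.2021, 0.9503]  P^+=[0.7679 0.2687; 0.2687 0.2082]
step 2: x^-=[0.4302, 0.9503]  P^-=[1.1589 0.3267; 0.3267 0.2682]  H_jac=[0.4124 0.9110]  S=[0.7951]  K=[0.9754; 0.4767]  nu=[-0.3031]  x^+=[0.1345, 0.8058]  P^+=[0.4025 -0.0430; -0.0430 0.0875]
step 3: x^-=[0.3279, 0.8058]  P^-=[0.6369 -0.0140; -0.0140 0.1475]  H_jac=[0.3769 0.9262]  S=[0.3372]  K=[0.6733; 0.3894]  nu=[1.4600]  x^+=[1.3110, 1.3744]  P^+=[0.4840 -0.1025; -0.1025 0.0963]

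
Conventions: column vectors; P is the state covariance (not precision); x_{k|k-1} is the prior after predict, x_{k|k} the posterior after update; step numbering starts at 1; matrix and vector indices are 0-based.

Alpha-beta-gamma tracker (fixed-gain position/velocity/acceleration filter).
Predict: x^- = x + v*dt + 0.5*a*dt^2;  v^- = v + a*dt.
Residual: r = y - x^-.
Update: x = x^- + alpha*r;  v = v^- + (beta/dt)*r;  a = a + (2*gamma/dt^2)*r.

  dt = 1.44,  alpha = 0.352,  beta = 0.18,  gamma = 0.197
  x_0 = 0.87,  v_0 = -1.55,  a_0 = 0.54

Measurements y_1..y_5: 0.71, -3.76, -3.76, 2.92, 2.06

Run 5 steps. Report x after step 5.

step 1: x_pred=-0.8021  r=1.5121  x^+=-0.2699  v^+=-0.5834  a^+=0.8273
step 2: x_pred=-0.2522  r=-3.5078  x^+=-1.4869  v^+=0.1695  a^+=0.1608
step 3: x_pred=-1.0762  r=-2.6838  x^+=-2.0209  v^+=0.0655  a^+=-0.3491
step 4: x_pred=-2.2885  r=5.2085  x^+=-0.4551  v^+=0.2138  a^+=0.6405
step 5: x_pred=0.5169  r=1.5431  x^+=1.0601  v^+=1.3290  a^+=0.9337

x_post = 1.0601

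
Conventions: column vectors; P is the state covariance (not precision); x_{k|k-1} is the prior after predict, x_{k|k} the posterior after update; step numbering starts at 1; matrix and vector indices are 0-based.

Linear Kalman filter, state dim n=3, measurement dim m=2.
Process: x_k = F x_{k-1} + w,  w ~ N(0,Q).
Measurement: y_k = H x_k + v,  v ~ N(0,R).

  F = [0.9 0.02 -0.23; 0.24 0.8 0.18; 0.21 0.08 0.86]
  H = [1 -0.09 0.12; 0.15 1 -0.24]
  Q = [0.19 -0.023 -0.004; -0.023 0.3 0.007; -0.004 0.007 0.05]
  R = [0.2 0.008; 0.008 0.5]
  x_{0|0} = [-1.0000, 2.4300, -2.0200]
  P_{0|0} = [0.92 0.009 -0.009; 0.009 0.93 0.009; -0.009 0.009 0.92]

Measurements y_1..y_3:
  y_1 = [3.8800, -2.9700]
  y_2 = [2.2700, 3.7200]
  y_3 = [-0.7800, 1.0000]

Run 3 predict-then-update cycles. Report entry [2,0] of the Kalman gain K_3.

step 1: x^-=[-0.3868, 1.3404, -1.7528]  P^-=[0.9882 0.1565 -0.0165; 0.1565 0.9833 0.2611; -0.0165 0.2611 0.7752]  S=[1.1696 0.2404; 0.2404 1.4729]  K=[0.8155 0.0765; -0.0485 0.6488; 0.0365 0.0433]  nu=[4.5978, -4.6731]  x^+=[3.0053, -1.9145, -1.7876]  P^+=[0.1718 0.0033 -0.0653; 0.0033 0.3755 0.2166; -0.0653 0.2166 0.7702]
step 2: x^-=[3.0777, -1.1321, -1.0594]  P^-=[0.3952 -0.0554 -0.1706; -0.0554 0.6332 0.2957; -0.1706 0.2957 0.6359]  S=[0.5722 0.0171; 0.0171 1.0324]  K=[0.6627 0.0325; -0.1505 0.5390; -0.2149 0.1174]  nu=[-0.7824, 4.1362]  x^+=[2.6934, 1.2151, -0.4058]  P^+=[0.1421 -0.0224 -0.0943; -0.0224 0.3231 0.2142; -0.0943 0.2142 0.5961]
step 3: x^-=[2.5417, 1.5454, 0.3138]  P^-=[0.3730 -0.0768 -0.1649; -0.0768 0.5792 0.2503; -0.1649 0.2503 0.4939]  S=[0.5537 -0.0061; -0.0061 0.9847]  K=[0.6507 0.0231; -0.1729 0.5144; -0.2304 0.1073]  nu=[-3.2202, -0.8513]  x^+=[0.4265, 1.6643, 0.9644]  P^+=[0.1382 -0.0242 -0.0840; -0.0242 0.3010 0.1731; -0.0840 0.1731 0.4529]

K[2,0] = -0.2304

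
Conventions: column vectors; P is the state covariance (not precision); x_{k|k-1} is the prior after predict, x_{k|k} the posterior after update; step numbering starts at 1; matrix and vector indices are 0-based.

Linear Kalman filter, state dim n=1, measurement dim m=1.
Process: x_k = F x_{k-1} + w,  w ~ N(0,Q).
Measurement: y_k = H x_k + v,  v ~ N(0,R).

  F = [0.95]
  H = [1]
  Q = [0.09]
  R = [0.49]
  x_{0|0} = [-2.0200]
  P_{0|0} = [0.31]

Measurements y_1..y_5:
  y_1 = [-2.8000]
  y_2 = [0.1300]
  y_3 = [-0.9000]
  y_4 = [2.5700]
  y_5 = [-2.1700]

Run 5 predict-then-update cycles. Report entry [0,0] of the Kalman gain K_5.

K[0,0] = 0.3244

step 1: x^-=[-1.9190]  P^-=[0.3698]  S=[0.8598]  K=[0.4301]  nu=[-0.8810]  x^+=[-2.2979]  P^+=[0.2107]
step 2: x^-=[-2.1830]  P^-=[0.2802]  S=[0.7702]  K=[0.3638]  nu=[2.3130]  x^+=[-1.3415]  P^+=[0.1783]
step 3: x^-=[-1.2745]  P^-=[0.2509]  S=[0.7409]  K=[0.3386]  nu=[0.3745]  x^+=[-1.1477]  P^+=[0.1659]
step 4: x^-=[-1.0903]  P^-=[0.2397]  S=[0.7297]  K=[0.3285]  nu=[3.6603]  x^+=[0.1123]  P^+=[0.1610]
step 5: x^-=[0.1066]  P^-=[0.2353]  S=[0.7253]  K=[0.3244]  nu=[-2.2766]  x^+=[-0.6319]  P^+=[0.1590]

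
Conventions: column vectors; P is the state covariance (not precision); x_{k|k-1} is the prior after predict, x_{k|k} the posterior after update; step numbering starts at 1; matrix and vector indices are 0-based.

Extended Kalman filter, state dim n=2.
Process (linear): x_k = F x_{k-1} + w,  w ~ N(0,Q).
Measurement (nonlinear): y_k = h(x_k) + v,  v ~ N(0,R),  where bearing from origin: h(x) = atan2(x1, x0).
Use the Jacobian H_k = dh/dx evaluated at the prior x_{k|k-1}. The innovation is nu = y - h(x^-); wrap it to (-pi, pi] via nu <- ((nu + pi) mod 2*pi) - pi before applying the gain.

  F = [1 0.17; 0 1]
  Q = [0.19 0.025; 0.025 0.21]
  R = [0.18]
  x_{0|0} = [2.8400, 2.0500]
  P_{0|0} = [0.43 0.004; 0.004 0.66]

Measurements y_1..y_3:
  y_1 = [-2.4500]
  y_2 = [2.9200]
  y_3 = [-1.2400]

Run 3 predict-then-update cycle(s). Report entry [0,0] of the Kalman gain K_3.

step 1: x^-=[3.1885, 2.0500]  P^-=[0.6404 0.1412; 0.1412 0.8700]  H_jac=[-0.1427 0.2219]  S=[0.2269]  K=[-0.2646; 0.7619]  nu=[-3.0214]  x^+=[3.9878, -0.2521]  P^+=[0.6246 0.1869; 0.1869 0.7383]
step 2: x^-=[3.9450, -0.2521]  P^-=[0.8994 0.3374; 0.3374 0.9483]  H_jac=[0.0161 0.2525]  S=[0.2434]  K=[0.4096; 1.0058]  nu=[2.9838]  x^+=[5.1671, 2.7491]  P^+=[0.8586 0.2372; 0.2372 0.7020]
step 3: x^-=[5.6345, 2.7491]  P^-=[1.1495 0.3815; 0.3815 0.9120]  H_jac=[-0.0699 0.1434]  S=[0.1967]  K=[-0.1307; 0.5290]  nu=[-1.6939]  x^+=[5.8559, 1.8531]  P^+=[1.1462 0.3951; 0.3951 0.8570]

K[0,0] = -0.1307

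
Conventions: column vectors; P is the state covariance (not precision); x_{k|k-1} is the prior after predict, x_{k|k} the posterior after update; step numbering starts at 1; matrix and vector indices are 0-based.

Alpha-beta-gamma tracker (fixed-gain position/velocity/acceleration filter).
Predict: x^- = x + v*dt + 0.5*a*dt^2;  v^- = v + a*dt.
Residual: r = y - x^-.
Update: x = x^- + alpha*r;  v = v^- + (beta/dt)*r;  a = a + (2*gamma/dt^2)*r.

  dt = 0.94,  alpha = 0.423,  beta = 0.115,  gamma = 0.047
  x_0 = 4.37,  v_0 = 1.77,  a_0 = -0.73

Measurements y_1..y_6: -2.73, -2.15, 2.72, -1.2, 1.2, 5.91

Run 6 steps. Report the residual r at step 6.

step 1: x_pred=5.7113  r=-8.4413  x^+=2.1406  v^+=0.0511  a^+=-1.6280
step 2: x_pred=1.4694  r=-3.6194  x^+=-0.0616  v^+=-1.9220  a^+=-2.0131
step 3: x_pred=-2.7577  r=5.4777  x^+=-0.4406  v^+=-3.1442  a^+=-1.4303
step 4: x_pred=-4.0281  r=2.8281  x^+=-2.8318  v^+=-4.1427  a^+=-1.1295
step 5: x_pred=-7.2249  r=8.4249  x^+=-3.6612  v^+=-4.1737  a^+=-0.2332
step 6: x_pred=-7.6874  r=13.5974  x^+=-1.9357  v^+=-2.7294  a^+=1.2133

resid = 13.5974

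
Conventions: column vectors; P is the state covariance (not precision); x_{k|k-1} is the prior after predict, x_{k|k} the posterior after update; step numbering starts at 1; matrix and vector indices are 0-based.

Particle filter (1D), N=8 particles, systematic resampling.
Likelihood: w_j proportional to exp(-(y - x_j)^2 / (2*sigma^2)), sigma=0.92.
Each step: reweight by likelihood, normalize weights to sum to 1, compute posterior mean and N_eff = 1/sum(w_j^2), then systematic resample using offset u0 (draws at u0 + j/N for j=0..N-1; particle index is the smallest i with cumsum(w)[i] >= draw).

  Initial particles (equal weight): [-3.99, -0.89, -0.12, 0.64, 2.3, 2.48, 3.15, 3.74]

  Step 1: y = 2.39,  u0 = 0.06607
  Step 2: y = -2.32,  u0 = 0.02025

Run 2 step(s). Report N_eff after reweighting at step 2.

N_eff = 4.2944

step 1: w=[0.0000, 0.0005, 0.0075, 0.0507, 0.3079, 0.3079, 0.2200, 0.1054]  mean=2.5903  Neff=3.9716  idx=[4, 4, 4, 5, 5, 6, 6, 7]
step 2: w=[0.2669, 0.2669, 0.2669, 0.0980, 0.0980, 0.0017, 0.0017, 0.0000]  mean=2.3382  Neff=4.2944  idx=[0, 0, 1, 1, 1, 2, 2, 3]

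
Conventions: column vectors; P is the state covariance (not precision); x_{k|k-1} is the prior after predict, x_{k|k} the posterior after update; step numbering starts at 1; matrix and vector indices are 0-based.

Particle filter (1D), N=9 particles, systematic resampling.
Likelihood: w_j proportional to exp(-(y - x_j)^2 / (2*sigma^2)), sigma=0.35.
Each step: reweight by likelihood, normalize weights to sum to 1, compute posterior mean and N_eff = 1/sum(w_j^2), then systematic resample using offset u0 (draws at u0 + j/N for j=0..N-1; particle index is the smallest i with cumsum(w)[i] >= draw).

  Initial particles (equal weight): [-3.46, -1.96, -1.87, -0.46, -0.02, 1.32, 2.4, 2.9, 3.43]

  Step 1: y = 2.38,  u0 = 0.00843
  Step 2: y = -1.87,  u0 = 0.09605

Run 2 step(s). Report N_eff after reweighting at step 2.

step 1: w=[0.0000, 0.0000, 0.0000, 0.0000, 0.0000, 0.0075, 0.7388, 0.2454, 0.0082]  mean=2.5230  Neff=1.6496  idx=[6, 6, 6, 6, 6, 6, 6, 7, 7]
step 2: w=[0.1429, 0.1429, 0.1429, 0.1429, 0.1429, 0.1429, 0.1429, 0.0000, 0.0000]  mean=2.4000  Neff=7.0000  idx=[0, 1, 2, 3, 3, 4, 5, 6, 6]

N_eff = 7.0000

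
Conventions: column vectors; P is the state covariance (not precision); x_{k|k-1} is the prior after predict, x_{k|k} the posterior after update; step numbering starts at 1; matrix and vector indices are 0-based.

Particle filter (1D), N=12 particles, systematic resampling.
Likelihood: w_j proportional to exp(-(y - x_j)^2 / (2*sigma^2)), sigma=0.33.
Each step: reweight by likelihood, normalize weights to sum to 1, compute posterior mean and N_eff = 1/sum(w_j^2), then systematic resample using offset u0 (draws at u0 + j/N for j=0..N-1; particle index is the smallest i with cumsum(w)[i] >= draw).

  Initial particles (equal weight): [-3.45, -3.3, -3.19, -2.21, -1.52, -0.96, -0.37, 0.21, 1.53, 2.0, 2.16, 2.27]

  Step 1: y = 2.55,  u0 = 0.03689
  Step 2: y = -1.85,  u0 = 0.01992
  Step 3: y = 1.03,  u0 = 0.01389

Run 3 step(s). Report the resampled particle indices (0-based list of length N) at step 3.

resampled_idx = [0, 1, 2, 3, 4, 5, 6, 7, 8, 9, 10, 11]

step 1: w=[0.0000, 0.0000, 0.0000, 0.0000, 0.0000, 0.0000, 0.0000, 0.0000, 0.0058, 0.1716, 0.3424, 0.4802]  mean=2.1817  Neff=2.6504  idx=[9, 9, 10, 10, 10, 10, 11, 11, 11, 11, 11, 11]
step 2: w=[0.4968, 0.4968, 0.0015, 0.0015, 0.0015, 0.0015, 0.0000, 0.0000, 0.0000, 0.0000, 0.0000, 0.0000]  mean=2.0010  Neff=2.0255  idx=[0, 0, 0, 0, 0, 0, 1, 1, 1, 1, 1, 1]
step 3: w=[0.0833, 0.0833, 0.0833, 0.0833, 0.0833, 0.0833, 0.0833, 0.0833, 0.0833, 0.0833, 0.0833, 0.0833]  mean=2.0000  Neff=12.0000  idx=[0, 1, 2, 3, 4, 5, 6, 7, 8, 9, 10, 11]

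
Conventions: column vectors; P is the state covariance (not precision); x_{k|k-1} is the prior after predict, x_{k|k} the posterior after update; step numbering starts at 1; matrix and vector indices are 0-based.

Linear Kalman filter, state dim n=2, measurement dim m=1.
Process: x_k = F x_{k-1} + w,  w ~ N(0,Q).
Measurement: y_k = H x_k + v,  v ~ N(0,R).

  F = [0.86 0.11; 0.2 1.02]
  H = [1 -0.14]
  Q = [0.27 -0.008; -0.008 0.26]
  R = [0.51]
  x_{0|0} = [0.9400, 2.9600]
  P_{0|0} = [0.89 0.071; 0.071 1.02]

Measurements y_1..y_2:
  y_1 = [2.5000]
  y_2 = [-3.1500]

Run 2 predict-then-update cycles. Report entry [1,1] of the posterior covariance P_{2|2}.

step 1: x^-=[1.1340, 3.2072]  P^-=[0.9540 0.3234; 0.3234 1.3858]  S=[1.4006]  K=[0.6488; 0.0924]  nu=[1.8150]  x^+=[2.3116, 3.3748]  P^+=[0.3644 0.2394; 0.2394 1.3738]
step 2: x^-=[2.3592, 3.9046]  P^-=[0.6014 0.4241; 0.4241 1.8016]  S=[1.0280]  K=[0.5273; 0.1672]  nu=[-4.9626]  x^+=[-0.2576, 3.0748]  P^+=[0.3156 0.3335; 0.3335 1.7729]

P_post[1,1] = 1.7729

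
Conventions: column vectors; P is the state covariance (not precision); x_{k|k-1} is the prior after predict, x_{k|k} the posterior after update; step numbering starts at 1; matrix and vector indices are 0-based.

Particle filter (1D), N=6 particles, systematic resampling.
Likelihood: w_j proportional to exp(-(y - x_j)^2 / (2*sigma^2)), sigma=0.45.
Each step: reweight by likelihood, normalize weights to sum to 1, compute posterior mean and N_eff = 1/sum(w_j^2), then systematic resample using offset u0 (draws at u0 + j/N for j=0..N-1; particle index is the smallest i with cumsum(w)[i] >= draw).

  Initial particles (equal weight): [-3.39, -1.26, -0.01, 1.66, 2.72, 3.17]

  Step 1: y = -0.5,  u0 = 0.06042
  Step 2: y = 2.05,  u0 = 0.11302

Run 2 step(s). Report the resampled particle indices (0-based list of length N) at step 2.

resampled_idx = [2, 3, 3, 4, 5, 5]

step 1: w=[0.0000, 0.3029, 0.6971, 0.0000, 0.0000, 0.0000]  mean=-0.3887  Neff=1.7312  idx=[1, 1, 2, 2, 2, 2]
step 2: w=[0.0000, 0.0000, 0.2500, 0.2500, 0.2500, 0.2500]  mean=-0.0100  Neff=4.0000  idx=[2, 3, 3, 4, 5, 5]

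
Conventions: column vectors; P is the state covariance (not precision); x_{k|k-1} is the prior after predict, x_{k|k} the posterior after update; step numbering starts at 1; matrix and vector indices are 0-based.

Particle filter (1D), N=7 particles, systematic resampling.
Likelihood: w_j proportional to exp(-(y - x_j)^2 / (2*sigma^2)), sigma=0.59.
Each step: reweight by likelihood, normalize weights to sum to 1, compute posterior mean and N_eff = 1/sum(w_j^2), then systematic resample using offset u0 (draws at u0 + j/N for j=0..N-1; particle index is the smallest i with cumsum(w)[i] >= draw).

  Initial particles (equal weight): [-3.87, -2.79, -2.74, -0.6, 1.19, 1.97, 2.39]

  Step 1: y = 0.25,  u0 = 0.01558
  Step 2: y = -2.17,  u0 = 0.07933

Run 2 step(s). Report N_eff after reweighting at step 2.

step 1: w=[0.0000, 0.0000, 0.0000, 0.5442, 0.4318, 0.0219, 0.0021]  mean=0.2356  Neff=2.0703  idx=[3, 3, 3, 3, 4, 4, 4]
step 2: w=[0.2500, 0.2500, 0.2500, 0.2500, 0.0000, 0.0000, 0.0000]  mean=-0.6000  Neff=4.0000  idx=[0, 0, 1, 2, 2, 3, 3]

N_eff = 4.0000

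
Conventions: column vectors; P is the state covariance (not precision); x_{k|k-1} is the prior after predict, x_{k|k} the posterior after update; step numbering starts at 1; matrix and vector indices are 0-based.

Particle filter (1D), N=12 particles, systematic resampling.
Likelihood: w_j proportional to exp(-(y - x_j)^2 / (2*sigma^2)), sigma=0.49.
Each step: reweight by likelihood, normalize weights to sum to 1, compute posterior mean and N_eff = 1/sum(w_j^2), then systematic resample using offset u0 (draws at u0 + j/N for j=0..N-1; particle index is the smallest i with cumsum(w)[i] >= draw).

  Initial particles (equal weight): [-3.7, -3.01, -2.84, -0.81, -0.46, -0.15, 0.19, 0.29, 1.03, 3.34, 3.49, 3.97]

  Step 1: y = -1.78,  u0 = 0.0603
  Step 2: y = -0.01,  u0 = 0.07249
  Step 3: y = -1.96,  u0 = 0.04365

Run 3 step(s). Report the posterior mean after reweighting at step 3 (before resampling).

post_mean = -0.7864

step 1: w=[0.0015, 0.1375, 0.3093, 0.4524, 0.0852, 0.0127, 0.0010, 0.0004, 0.0000, 0.0000, 0.0000, 0.0000]  mean=-1.7049  Neff=3.0613  idx=[1, 2, 2, 2, 2, 3, 3, 3, 3, 3, 3, 4]
step 2: w=[0.0000, 0.0000, 0.0000, 0.0000, 0.0000, 0.1178, 0.1178, 0.1178, 0.1178, 0.1178, 0.1178, 0.2930]  mean=-0.7074  Neff=5.9112  idx=[5, 6, 7, 7, 8, 9, 9, 10, 11, 11, 11, 11]
step 3: w=[0.1166, 0.1166, 0.1166, 0.1166, 0.1166, 0.1166, 0.1166, 0.1166, 0.0169, 0.0169, 0.0169, 0.0169]  mean=-0.7864  Neff=9.1058  idx=[0, 1, 1, 2, 3, 3, 4, 5, 6, 6, 7, 9]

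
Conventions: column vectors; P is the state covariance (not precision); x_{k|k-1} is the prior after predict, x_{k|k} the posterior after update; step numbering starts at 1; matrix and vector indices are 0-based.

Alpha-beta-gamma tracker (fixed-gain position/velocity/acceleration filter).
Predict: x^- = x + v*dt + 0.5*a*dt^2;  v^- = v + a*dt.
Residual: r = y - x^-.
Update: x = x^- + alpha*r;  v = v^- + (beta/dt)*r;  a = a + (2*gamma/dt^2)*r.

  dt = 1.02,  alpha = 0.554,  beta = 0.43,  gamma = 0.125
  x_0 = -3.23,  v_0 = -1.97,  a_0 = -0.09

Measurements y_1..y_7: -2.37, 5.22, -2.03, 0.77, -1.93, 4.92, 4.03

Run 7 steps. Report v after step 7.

step 1: x_pred=-5.2862  r=2.9162  x^+=-3.6706  v^+=-0.8324  a^+=0.6107
step 2: x_pred=-4.2020  r=9.4220  x^+=1.0178  v^+=3.7626  a^+=2.8748
step 3: x_pred=6.3511  r=-8.3811  x^+=1.7080  v^+=3.1616  a^+=0.8609
step 4: x_pred=5.3806  r=-4.6106  x^+=2.8263  v^+=2.0960  a^+=-0.2470
step 5: x_pred=4.8358  r=-6.7658  x^+=1.0875  v^+=-1.0082  a^+=-1.8728
step 6: x_pred=-0.9150  r=5.8350  x^+=2.3176  v^+=-0.4586  a^+=-0.4707
step 7: x_pred=1.6050  r=2.4250  x^+=2.9484  v^+=0.0836  a^+=0.1120

v_post = 0.0836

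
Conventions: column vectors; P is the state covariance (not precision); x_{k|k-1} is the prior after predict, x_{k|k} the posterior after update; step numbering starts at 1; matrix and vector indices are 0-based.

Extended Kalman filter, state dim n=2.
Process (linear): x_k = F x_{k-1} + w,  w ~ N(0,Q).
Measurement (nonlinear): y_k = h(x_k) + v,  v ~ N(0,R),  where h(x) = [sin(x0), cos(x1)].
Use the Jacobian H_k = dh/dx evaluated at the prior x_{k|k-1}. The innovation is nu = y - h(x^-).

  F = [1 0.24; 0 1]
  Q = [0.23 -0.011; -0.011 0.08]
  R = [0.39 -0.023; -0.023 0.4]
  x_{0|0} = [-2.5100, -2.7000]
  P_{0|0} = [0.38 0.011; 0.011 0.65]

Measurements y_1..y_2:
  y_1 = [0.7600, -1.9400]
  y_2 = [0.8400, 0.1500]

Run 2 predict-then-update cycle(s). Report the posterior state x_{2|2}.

x_post = [-4.5186, -3.7084]

step 1: x^-=[-3.1580, -2.7000]  P^-=[0.6527 0.1560; 0.1560 0.7300]  H_jac=[-0.9999 0.0000; 0.0000 0.4274]  S=[1.0425 -0.0897; -0.0897 0.5333]  K=[-0.6243 0.0201; -0.1008 0.5680]  nu=[0.7436, -1.0359]  x^+=[-3.6430, -3.3634]  P^+=[0.2440 0.0524; 0.0524 0.5371]
step 2: x^-=[-4.4502, -3.3634]  P^-=[0.5300 0.1703; 0.1703 0.6171]  H_jac=[-0.2592 0.0000; 0.0000 -0.2200]  S=[0.4256 -0.0133; -0.0133 0.4299]  K=[-0.3258 -0.0972; -0.1137 -0.3193]  nu=[-0.1258, 1.1255]  x^+=[-4.5186, -3.7084]  P^+=[0.4816 0.1427; 0.1427 0.5687]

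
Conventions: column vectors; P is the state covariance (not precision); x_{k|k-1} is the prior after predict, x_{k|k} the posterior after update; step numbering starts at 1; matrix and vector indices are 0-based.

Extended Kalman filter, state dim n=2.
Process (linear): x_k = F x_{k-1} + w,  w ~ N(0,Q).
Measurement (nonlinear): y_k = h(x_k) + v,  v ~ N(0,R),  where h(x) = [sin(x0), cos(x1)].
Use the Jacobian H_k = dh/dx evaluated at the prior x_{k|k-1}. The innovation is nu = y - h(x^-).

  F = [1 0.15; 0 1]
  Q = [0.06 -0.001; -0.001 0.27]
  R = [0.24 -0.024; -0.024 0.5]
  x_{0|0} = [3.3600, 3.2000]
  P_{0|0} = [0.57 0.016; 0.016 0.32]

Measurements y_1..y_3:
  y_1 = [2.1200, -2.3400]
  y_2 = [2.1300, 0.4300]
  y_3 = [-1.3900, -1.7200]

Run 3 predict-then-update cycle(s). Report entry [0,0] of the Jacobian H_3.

H_jac[0,0] = -0.1191

step 1: x^-=[3.8400, 3.2000]  P^-=[0.6420 0.0630; 0.0630 0.5900]  H_jac=[-0.7659 0.0000; 0.0000 0.0584]  S=[0.6166 -0.0268; -0.0268 0.5020]  K=[-0.7990 -0.0354; -0.0754 0.0646]  nu=[2.7630, -1.3417]  x^+=[1.6798, 2.9049]  P^+=[0.2493 0.0257; 0.0257 0.5841]
step 2: x^-=[2.1155, 2.9049]  P^-=[0.3301 0.1123; 0.1123 0.8541]  H_jac=[-0.5182 0.0000; 0.0000 -0.2345]  S=[0.3286 -0.0104; -0.0104 0.5470]  K=[-0.5223 -0.0580; -0.1887 -0.3697]  nu=[1.2747, 1.4021]  x^+=[1.3683, 2.1459]  P^+=[0.2392 0.0703; 0.0703 0.7691]
step 3: x^-=[1.6902, 2.1459]  P^-=[0.3376 0.1846; 0.1846 1.0391]  H_jac=[-0.1191 0.0000; 0.0000 -0.8391]  S=[0.2448 -0.0055; -0.0055 1.2317]  K=[-0.1672 -0.1265; -0.1059 -0.7084]  nu=[-2.3829, -1.1761]  x^+=[2.2374, 3.2314]  P^+=[0.3113 0.0706; 0.0706 0.4191]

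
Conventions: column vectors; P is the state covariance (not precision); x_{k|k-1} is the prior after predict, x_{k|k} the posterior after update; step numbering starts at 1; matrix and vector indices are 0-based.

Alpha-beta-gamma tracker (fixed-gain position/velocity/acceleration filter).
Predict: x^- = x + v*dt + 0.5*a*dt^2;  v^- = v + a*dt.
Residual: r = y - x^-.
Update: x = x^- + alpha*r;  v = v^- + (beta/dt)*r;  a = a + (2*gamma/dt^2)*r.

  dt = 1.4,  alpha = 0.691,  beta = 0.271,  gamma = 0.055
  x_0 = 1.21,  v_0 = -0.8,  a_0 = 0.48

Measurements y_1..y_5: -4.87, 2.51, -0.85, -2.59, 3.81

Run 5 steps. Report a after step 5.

step 1: x_pred=0.5604  r=-5.4304  x^+=-3.1920  v^+=-1.1792  a^+=0.1752
step 2: x_pred=-4.6711  r=7.1811  x^+=0.2910  v^+=0.4562  a^+=0.5783
step 3: x_pred=1.4964  r=-2.3464  x^+=-0.1250  v^+=0.8116  a^+=0.4466
step 4: x_pred=1.4489  r=-4.0389  x^+=-1.3420  v^+=0.6550  a^+=0.2199
step 5: x_pred=-0.2096  r=4.0196  x^+=2.5680  v^+=1.7409  a^+=0.4455

a_post = 0.4455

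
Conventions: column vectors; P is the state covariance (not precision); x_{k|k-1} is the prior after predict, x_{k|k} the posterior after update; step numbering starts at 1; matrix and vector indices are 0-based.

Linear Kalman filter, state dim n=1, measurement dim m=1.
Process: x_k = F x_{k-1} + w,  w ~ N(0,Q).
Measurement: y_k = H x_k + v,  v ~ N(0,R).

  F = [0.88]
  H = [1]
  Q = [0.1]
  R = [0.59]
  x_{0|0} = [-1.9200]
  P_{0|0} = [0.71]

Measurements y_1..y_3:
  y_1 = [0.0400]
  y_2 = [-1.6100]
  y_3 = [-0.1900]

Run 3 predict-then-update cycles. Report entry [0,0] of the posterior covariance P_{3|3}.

P_post[0,0] = 0.1838

step 1: x^-=[-1.6896]  P^-=[0.6498]  S=[1.2398]  K=[0.5241]  nu=[1.7296]  x^+=[-0.7831]  P^+=[0.3092]
step 2: x^-=[-0.6891]  P^-=[0.3395]  S=[0.9295]  K=[0.3652]  nu=[-0.9209]  x^+=[-1.0254]  P^+=[0.2155]
step 3: x^-=[-0.9024]  P^-=[0.2669]  S=[0.8569]  K=[0.3114]  nu=[0.7124]  x^+=[-0.6805]  P^+=[0.1838]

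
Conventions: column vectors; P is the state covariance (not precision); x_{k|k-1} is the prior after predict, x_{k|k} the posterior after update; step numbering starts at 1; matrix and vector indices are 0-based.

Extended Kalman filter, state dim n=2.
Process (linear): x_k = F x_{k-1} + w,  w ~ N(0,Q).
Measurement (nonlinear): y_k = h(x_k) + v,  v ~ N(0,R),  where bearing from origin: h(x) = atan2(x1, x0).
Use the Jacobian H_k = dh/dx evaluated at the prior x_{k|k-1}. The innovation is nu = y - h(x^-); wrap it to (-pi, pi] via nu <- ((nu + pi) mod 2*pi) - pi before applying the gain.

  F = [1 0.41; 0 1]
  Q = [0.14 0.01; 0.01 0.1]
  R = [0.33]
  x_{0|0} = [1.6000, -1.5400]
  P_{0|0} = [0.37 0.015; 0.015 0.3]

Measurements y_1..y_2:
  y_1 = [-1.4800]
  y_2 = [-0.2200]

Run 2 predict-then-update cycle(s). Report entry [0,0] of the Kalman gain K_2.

step 1: x^-=[0.9686, -1.5400]  P^-=[0.5727 0.1480; 0.1480 0.4000]  H_jac=[0.4653 0.2926]  S=[0.5286]  K=[0.5861; 0.3518]  nu=[-0.4706]  x^+=[0.6927, -1.7056]  P^+=[0.3912 0.0390; 0.0390 0.3346]
step 2: x^-=[-0.0065, -1.7056]  P^-=[0.6194 0.1862; 0.1862 0.4346]  H_jac=[0.5863 -0.0022]  S=[0.5424]  K=[0.6687; 0.1995]  nu=[1.3546]  x^+=[0.8993, -1.4353]  P^+=[0.3768 0.1139; 0.1139 0.4130]

K[0,0] = 0.6687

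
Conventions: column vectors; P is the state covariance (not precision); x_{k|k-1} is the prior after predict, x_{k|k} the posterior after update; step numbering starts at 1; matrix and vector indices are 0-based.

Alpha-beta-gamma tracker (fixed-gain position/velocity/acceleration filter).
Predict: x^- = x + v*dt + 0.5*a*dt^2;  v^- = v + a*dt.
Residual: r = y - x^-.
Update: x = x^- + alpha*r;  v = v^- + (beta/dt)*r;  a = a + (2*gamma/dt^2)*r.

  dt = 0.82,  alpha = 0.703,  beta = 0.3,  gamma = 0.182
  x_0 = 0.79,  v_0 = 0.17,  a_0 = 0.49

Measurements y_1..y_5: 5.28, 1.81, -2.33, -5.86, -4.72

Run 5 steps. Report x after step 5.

x_post = -6.5561

step 1: x_pred=1.0941  r=4.1859  x^+=4.0368  v^+=2.1032  a^+=2.7560
step 2: x_pred=6.6880  r=-4.8780  x^+=3.2588  v^+=2.5785  a^+=0.1153
step 3: x_pred=5.4119  r=-7.7419  x^+=-0.0307  v^+=-0.1593  a^+=-4.0757
step 4: x_pred=-1.5316  r=-4.3284  x^+=-4.5745  v^+=-5.0850  a^+=-6.4189
step 5: x_pred=-10.9022  r=6.1822  x^+=-6.5561  v^+=-8.0867  a^+=-3.0722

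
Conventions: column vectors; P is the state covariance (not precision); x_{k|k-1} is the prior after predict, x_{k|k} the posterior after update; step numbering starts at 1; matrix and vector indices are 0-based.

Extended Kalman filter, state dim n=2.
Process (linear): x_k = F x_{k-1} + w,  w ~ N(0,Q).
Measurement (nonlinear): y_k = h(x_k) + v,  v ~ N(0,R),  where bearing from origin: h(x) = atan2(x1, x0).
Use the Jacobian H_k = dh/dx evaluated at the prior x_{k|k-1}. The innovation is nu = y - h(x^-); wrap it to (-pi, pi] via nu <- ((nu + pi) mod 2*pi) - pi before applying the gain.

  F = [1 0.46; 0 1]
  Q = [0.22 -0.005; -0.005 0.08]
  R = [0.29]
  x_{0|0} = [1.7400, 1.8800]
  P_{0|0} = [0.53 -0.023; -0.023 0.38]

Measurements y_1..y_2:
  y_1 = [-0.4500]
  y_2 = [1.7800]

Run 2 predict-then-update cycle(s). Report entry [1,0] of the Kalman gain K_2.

step 1: x^-=[2.6048, 1.8800]  P^-=[0.8092 0.1468; 0.1468 0.4600]  H_jac=[-0.1822 0.2524]  S=[0.3327]  K=[-0.3318; 0.2686]  nu=[-1.0752]  x^+=[2.9615, 1.5912]  P^+=[0.7726 0.1765; 0.1765 0.4360]
step 2: x^-=[3.6935, 1.5912]  P^-=[1.2472 0.3720; 0.3720 0.5160]  H_jac=[-0.0984 0.2284]  S=[0.3123]  K=[-0.1209; 0.2602]  nu=[1.3732]  x^+=[3.5275, 1.9484]  P^+=[1.2427 0.3818; 0.3818 0.4949]

K[1,0] = 0.2602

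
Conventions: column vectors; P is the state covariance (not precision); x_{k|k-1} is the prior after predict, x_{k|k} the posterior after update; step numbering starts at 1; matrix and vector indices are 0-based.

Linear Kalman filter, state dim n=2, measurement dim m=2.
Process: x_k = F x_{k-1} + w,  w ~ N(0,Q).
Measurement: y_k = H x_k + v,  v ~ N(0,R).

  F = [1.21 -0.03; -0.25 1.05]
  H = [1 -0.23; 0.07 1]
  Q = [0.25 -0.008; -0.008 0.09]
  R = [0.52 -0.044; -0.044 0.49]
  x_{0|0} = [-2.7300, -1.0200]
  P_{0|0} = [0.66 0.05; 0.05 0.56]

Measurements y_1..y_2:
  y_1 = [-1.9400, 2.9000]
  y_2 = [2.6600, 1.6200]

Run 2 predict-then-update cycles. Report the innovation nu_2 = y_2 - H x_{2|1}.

innov = [5.6796, -0.3107]

step 1: x^-=[-3.2727, -0.3885]  P^-=[1.2132 -0.1614; -0.1614 0.7224]  S=[1.8456 -0.2840; -0.2840 1.1957]  K=[0.6929 0.1006; -0.0892 0.5735]  nu=[1.2433, 3.5176]  x^+=[-2.0572, 1.5179]  P^+=[0.3545 -0.0060; -0.0060 0.2854]
step 2: x^-=[-2.5347, 2.1081]  P^-=[0.7697 -0.1319; -0.1319 0.4299]  S=[1.3731 -0.2188; -0.2188 0.9052]  K=[0.5917 0.0568; -0.0978 0.4411]  nu=[5.6796, -0.3107]  x^+=[0.8083, 1.4157]  P^+=[0.3008 -0.0192; -0.0192 0.2218]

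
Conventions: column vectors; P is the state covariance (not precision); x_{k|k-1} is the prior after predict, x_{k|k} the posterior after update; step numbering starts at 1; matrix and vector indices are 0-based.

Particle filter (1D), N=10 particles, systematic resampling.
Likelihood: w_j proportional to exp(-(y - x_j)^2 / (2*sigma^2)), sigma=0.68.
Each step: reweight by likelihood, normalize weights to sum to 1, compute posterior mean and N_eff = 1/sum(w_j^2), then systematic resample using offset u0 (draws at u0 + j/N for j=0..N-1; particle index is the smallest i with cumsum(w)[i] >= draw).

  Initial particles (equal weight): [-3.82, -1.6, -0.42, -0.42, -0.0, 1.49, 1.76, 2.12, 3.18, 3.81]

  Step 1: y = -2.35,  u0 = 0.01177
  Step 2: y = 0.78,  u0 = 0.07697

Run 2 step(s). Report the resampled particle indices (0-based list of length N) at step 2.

resampled_idx = [2, 3, 4, 5, 5, 6, 7, 8, 9, 9]

step 1: w=[0.1423, 0.8015, 0.0262, 0.0262, 0.0038, 0.0000, 0.0000, 0.0000, 0.0000, 0.0000]  mean=-1.8480  Neff=1.5060  idx=[0, 0, 1, 1, 1, 1, 1, 1, 1, 1]
step 2: w=[0.0000, 0.0000, 0.1250, 0.1250, 0.1250, 0.1250, 0.1250, 0.1250, 0.1250, 0.1250]  mean=-1.6000  Neff=8.0000  idx=[2, 3, 4, 5, 5, 6, 7, 8, 9, 9]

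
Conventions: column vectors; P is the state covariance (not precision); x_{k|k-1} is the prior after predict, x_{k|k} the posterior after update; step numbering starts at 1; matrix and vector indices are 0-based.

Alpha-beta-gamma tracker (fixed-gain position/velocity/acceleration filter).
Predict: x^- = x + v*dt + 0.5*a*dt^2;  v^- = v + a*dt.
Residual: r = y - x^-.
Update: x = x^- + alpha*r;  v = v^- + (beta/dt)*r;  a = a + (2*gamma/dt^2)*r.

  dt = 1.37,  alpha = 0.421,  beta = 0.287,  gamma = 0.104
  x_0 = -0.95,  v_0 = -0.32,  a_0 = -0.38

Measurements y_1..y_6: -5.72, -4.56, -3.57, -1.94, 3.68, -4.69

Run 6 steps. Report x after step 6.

step 1: x_pred=-1.7450  r=-3.9750  x^+=-3.4185  v^+=-1.6733  a^+=-0.8205
step 2: x_pred=-6.4809  r=1.9209  x^+=-5.6722  v^+=-2.3950  a^+=-0.6076
step 3: x_pred=-9.5236  r=5.9536  x^+=-7.0171  v^+=-1.9802  a^+=0.0522
step 4: x_pred=-9.6811  r=7.7411  x^+=-6.4221  v^+=-0.2871  a^+=0.9100
step 5: x_pred=-5.9614  r=9.6414  x^+=-1.9024  v^+=2.9794  a^+=1.9785
step 6: x_pred=4.0361  r=-8.7261  x^+=0.3624  v^+=3.8619  a^+=1.0115

x_post = 0.3624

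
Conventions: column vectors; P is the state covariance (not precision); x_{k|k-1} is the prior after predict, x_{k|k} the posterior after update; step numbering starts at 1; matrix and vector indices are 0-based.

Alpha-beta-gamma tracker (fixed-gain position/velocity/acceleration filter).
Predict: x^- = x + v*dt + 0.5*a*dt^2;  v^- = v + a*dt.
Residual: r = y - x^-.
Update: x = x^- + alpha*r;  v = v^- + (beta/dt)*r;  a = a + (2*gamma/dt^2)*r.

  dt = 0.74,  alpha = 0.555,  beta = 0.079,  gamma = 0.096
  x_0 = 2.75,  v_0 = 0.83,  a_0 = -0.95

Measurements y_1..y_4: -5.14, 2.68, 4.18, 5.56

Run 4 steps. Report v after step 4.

step 1: x_pred=3.1041  r=-8.2441  x^+=-1.4714  v^+=-0.7531  a^+=-3.8406
step 2: x_pred=-3.0802  r=5.7602  x^+=0.1167  v^+=-2.9802  a^+=-1.8209
step 3: x_pred=-2.5872  r=6.7672  x^+=1.1686  v^+=-3.6052  a^+=0.5518
step 4: x_pred=-1.3482  r=6.9082  x^+=2.4859  v^+=-2.4594  a^+=2.9740

v_post = -2.4594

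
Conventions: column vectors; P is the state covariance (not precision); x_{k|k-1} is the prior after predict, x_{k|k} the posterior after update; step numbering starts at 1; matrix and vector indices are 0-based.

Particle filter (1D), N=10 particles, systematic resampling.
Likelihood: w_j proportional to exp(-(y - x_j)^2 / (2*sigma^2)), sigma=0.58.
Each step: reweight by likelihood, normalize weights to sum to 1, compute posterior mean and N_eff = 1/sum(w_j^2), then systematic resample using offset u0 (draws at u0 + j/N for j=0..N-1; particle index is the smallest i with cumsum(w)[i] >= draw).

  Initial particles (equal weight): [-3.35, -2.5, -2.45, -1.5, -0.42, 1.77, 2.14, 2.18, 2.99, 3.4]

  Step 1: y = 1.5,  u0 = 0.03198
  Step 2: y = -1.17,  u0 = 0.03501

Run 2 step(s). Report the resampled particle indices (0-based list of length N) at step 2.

step 1: w=[0.0000, 0.0000, 0.0000, 0.0000, 0.0021, 0.4509, 0.2734, 0.2527, 0.0185, 0.0023]  mean=1.9966  Neff=2.9216  idx=[5, 5, 5, 5, 5, 6, 6, 7, 7, 7]
step 2: w=[0.1950, 0.1950, 0.1950, 0.1950, 0.1950, 0.0063, 0.0063, 0.0042, 0.0042, 0.0042]  mean=1.7798  Neff=5.2582  idx=[0, 0, 1, 1, 2, 2, 3, 3, 4, 4]

resampled_idx = [0, 0, 1, 1, 2, 2, 3, 3, 4, 4]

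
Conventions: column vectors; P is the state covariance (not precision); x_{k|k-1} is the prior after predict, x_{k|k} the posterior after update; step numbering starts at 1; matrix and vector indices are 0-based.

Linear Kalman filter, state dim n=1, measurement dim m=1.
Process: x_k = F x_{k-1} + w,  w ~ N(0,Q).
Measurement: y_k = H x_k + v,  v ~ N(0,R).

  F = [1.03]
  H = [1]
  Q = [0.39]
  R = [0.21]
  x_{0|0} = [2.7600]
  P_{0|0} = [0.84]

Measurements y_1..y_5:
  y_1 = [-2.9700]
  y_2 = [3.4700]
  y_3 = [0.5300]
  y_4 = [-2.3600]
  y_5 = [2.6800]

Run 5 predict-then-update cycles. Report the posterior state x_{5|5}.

step 1: x^-=[2.8428]  P^-=[1.2812]  S=[1.4912]  K=[0.8592]  nu=[-5.8128]  x^+=[-2.1514]  P^+=[0.1804]
step 2: x^-=[-2.2159]  P^-=[0.5814]  S=[0.7914]  K=[0.7347]  nu=[5.6859]  x^+=[1.9613]  P^+=[0.1543]
step 3: x^-=[2.0201]  P^-=[0.5537]  S=[0.7637]  K=[0.7250]  nu=[-1.4901]  x^+=[0.9398]  P^+=[0.1523]
step 4: x^-=[0.9679]  P^-=[0.5515]  S=[0.7615]  K=[0.7242]  nu=[-3.3279]  x^+=[-1.4423]  P^+=[0.1521]
step 5: x^-=[-1.4855]  P^-=[0.5514]  S=[0.7614]  K=[0.7242]  nu=[4.1655]  x^+=[1.5310]  P^+=[0.1521]

x_post = [1.5310]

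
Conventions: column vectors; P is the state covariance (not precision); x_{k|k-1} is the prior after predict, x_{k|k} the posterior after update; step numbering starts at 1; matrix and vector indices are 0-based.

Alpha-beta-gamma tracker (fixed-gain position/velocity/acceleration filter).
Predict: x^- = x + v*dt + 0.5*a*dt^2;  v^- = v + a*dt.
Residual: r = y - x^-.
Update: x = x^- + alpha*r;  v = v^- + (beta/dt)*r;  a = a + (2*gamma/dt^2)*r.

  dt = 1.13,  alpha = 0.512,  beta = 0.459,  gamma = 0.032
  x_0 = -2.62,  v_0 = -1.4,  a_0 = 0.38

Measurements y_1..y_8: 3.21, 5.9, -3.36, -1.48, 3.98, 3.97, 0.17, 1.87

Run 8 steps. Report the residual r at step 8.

resid = -0.6900

step 1: x_pred=-3.9594  r=7.1694  x^+=-0.2887  v^+=1.9416  a^+=0.7393
step 2: x_pred=2.3773  r=3.5227  x^+=4.1809  v^+=4.2079  a^+=0.9159
step 3: x_pred=9.5206  r=-12.8806  x^+=2.9257  v^+=0.0108  a^+=0.2703
step 4: x_pred=3.1106  r=-4.5906  x^+=0.7602  v^+=-1.5484  a^+=0.0402
step 5: x_pred=-0.9638  r=4.9438  x^+=1.5674  v^+=0.5052  a^+=0.2880
step 6: x_pred=2.3222  r=1.6478  x^+=3.1659  v^+=1.5000  a^+=0.3706
step 7: x_pred=5.0975  r=-4.9275  x^+=2.5746  v^+=-0.0827  a^+=0.1236
step 8: x_pred=2.5600  r=-0.6900  x^+=2.2067  v^+=-0.2233  a^+=0.0890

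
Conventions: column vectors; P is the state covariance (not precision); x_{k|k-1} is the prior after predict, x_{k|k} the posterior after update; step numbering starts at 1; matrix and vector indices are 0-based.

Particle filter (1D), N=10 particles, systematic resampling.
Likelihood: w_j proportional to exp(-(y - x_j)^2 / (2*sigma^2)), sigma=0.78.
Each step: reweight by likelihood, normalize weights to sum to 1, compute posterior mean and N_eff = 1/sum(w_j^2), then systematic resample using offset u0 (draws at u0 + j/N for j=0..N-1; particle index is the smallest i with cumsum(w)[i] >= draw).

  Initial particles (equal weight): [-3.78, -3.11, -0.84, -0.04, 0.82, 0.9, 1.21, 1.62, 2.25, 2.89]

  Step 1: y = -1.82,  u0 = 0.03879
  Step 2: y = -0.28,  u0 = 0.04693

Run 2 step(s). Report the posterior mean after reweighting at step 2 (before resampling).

post_mean = -0.6837

step 1: w=[0.0512, 0.3063, 0.5462, 0.0890, 0.0039, 0.0028, 0.0006, 0.0001, 0.0000, 0.0000]  mean=-1.6018  Neff=2.4833  idx=[0, 1, 1, 1, 2, 2, 2, 2, 2, 3]
step 2: w=[0.0000, 0.0003, 0.0003, 0.0003, 0.1603, 0.1603, 0.1603, 0.1603, 0.1603, 0.1978]  mean=-0.6837  Neff=5.9684  idx=[4, 4, 5, 6, 6, 7, 8, 8, 9, 9]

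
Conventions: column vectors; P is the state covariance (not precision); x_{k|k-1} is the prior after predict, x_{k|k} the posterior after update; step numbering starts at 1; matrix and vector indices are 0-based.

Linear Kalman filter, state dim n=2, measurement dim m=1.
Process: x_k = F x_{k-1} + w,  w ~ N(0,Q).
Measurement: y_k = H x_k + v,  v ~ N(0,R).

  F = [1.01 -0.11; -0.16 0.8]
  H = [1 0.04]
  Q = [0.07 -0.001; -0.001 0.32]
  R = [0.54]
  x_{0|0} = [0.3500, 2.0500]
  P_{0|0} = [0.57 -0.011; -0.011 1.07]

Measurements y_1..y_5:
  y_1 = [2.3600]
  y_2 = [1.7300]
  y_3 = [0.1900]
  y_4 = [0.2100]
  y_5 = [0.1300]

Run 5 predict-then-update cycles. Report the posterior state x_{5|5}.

step 1: x^-=[0.1280, 1.5840]  P^-=[0.6668 -0.1964; -0.1964 1.0222]  S=[1.1928]  K=[0.5525; -0.1303]  nu=[2.1686]  x^+=[1.3261, 1.3013]  P^+=[0.3028 -0.1105; -0.1105 1.0019]
step 2: x^-=[1.1963, 0.8289]  P^-=[0.4155 -0.2293; -0.2293 0.9973]  S=[0.9388]  K=[0.4328; -0.2018]  nu=[0.5006]  x^+=[1.4129, 0.7279]  P^+=[0.2396 -0.1473; -0.1473 0.9591]
step 3: x^-=[1.3470, 0.3562]  P^-=[0.3588 -0.2457; -0.2457 0.9776]  S=[0.8807]  K=[0.3962; -0.2346]  nu=[-1.1712]  x^+=[0.8829, 0.6311]  P^+=[0.2205 -0.1639; -0.1639 0.9292]
step 4: x^-=[0.8223, 0.3636]  P^-=[0.3426 -0.2537; -0.2537 0.9623]  S=[0.8638]  K=[0.3849; -0.2491]  nu=[-0.6269]  x^+=[0.5811, 0.5197]  P^+=[0.2147 -0.1709; -0.1709 0.9086]
step 5: x^-=[0.5297, 0.3228]  P^-=[0.3379 -0.2567; -0.2567 0.9508]  S=[0.8589]  K=[0.3815; -0.2546]  nu=[-0.4126]  x^+=[0.3723, 0.4279]  P^+=[0.2129 -0.1733; -0.1733 0.8951]

x_post = [0.3723, 0.4279]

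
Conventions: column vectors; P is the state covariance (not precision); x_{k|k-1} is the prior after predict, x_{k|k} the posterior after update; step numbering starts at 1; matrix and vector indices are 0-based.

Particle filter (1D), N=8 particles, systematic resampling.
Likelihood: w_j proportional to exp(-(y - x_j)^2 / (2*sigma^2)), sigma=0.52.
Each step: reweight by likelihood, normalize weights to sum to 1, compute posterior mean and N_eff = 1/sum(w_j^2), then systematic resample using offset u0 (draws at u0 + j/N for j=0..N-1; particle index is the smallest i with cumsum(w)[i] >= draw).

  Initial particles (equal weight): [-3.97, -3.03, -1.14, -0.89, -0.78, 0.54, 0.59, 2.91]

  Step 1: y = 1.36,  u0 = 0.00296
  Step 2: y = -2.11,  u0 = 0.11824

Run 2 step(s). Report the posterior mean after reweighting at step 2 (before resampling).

step 1: w=[0.0000, 0.0000, 0.0000, 0.0001, 0.0003, 0.4545, 0.5265, 0.0185]  mean=0.6096  Neff=2.0657  idx=[5, 5, 5, 5, 6, 6, 6, 6]
step 2: w=[0.1553, 0.1553, 0.1553, 0.1553, 0.0947, 0.0947, 0.0947, 0.0947]  mean=0.5589  Neff=7.5560  idx=[0, 1, 2, 3, 3, 5, 6, 7]

post_mean = 0.5589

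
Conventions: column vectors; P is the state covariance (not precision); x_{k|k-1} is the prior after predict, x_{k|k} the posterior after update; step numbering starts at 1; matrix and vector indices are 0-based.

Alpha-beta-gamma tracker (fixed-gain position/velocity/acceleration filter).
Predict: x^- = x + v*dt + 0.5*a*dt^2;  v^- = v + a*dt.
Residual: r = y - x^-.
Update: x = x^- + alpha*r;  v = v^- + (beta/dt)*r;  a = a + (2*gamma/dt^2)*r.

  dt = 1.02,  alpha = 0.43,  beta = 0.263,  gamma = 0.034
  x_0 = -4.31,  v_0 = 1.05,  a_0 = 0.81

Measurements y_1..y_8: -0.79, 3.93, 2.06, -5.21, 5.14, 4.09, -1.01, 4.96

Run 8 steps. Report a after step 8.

step 1: x_pred=-2.8176  r=2.0276  x^+=-1.9458  v^+=2.3990  a^+=0.9425
step 2: x_pred=0.9915  r=2.9385  x^+=2.2551  v^+=4.1180  a^+=1.1346
step 3: x_pred=7.0457  r=-4.9857  x^+=4.9018  v^+=3.9898  a^+=0.8087
step 4: x_pred=9.3921  r=-14.6021  x^+=3.1132  v^+=1.0496  a^+=-0.1457
step 5: x_pred=4.1081  r=1.0319  x^+=4.5518  v^+=1.1671  a^+=-0.0782
step 6: x_pred=5.7016  r=-1.6116  x^+=5.0086  v^+=0.6718  a^+=-0.1836
step 7: x_pred=5.5984  r=-6.6084  x^+=2.7568  v^+=-1.2193  a^+=-0.6155
step 8: x_pred=1.1929  r=3.7671  x^+=2.8127  v^+=-0.8758  a^+=-0.3693

a_post = -0.3693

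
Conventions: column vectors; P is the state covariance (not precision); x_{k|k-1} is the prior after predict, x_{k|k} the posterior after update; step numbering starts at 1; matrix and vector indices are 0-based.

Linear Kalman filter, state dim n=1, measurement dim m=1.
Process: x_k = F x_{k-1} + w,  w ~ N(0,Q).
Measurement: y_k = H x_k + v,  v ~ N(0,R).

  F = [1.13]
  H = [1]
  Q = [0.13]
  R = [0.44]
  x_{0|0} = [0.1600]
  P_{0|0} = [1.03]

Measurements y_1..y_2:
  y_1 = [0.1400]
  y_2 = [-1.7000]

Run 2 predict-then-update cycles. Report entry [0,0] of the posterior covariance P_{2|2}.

step 1: x^-=[0.1808]  P^-=[1.4452]  S=[1.8852]  K=[0.7666]  nu=[-0.0408]  x^+=[0.1495]  P^+=[0.3373]
step 2: x^-=[0.1690]  P^-=[0.5607]  S=[1.0007]  K=[0.5603]  nu=[-1.8690]  x^+=[-0.8782]  P^+=[0.2465]

P_post[0,0] = 0.2465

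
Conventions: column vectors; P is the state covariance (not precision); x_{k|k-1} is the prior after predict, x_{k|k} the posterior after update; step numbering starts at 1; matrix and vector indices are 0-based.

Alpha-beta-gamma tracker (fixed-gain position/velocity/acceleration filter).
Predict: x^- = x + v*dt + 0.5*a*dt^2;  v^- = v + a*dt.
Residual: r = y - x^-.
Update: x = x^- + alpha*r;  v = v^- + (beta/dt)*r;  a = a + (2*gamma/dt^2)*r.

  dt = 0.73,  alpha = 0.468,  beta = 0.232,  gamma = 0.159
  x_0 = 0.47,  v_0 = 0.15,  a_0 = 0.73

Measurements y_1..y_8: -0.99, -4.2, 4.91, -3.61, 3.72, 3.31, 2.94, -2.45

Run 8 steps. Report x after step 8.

step 1: x_pred=0.7740  r=-1.7640  x^+=-0.0515  v^+=0.1223  a^+=-0.3226
step 2: x_pred=-0.0482  r=-4.1518  x^+=-1.9913  v^+=-1.4327  a^+=-2.8001
step 3: x_pred=-3.7832  r=8.6932  x^+=0.2852  v^+=-0.7140  a^+=2.3874
step 4: x_pred=0.4001  r=-4.0101  x^+=-1.4766  v^+=-0.2456  a^+=-0.0055
step 5: x_pred=-1.6574  r=5.3774  x^+=0.8592  v^+=1.4593  a^+=3.2034
step 6: x_pred=2.7780  r=0.5320  x^+=3.0270  v^+=3.9668  a^+=3.5208
step 7: x_pred=6.8609  r=-3.9209  x^+=5.0259  v^+=5.2909  a^+=1.1811
step 8: x_pred=9.2030  r=-11.6530  x^+=3.7494  v^+=2.4497  a^+=-5.7727

x_post = 3.7494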